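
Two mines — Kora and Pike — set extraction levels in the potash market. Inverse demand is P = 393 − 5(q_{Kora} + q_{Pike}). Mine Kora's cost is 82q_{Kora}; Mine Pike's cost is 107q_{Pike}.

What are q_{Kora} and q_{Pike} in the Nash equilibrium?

Mine Kora's profit: π = q_{Kora}(393 − 5(q_{Kora} + q_{Pike})) − 82q_{Kora}.
∂π/∂q_{Kora} = 311 − 10q_{Kora} − 5q_{Pike} = 0, so q_{Kora} = 31.1 − 0.5q_{Pike}.
By the same steps for Pike: q_{Pike} = 28.6 − 0.5q_{Kora}.
Plugging q_{Pike} into Kora's best response: q_{Kora} = 31.1 − 0.5(28.6 − 0.5q_{Kora}) ⇒ 0.75q_{Kora} = 16.8, so q_{Kora} = 22.4.
Then q_{Pike} = 28.6 − 0.5·22.4 = 17.4.

22.4, 17.4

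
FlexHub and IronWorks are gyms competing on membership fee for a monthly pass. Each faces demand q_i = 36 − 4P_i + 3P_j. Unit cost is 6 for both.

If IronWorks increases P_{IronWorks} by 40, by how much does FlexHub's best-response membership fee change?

15

FlexHub's profit: π = (P_{FlexHub} − 6)(36 − 4P_{FlexHub} + 3P_{IronWorks}).
∂π/∂P_{FlexHub} = 60 − 8P_{FlexHub} + 3P_{IronWorks} = 0 ⇒ P_{FlexHub} = 7.5 + 0.375P_{IronWorks}.
The reaction-function slope is 0.375, so a 40-unit rise in P_{IronWorks} moves P_{FlexHub} by 0.375 × 40 = 15. FlexHub's best response rises — the actions are strategic complements.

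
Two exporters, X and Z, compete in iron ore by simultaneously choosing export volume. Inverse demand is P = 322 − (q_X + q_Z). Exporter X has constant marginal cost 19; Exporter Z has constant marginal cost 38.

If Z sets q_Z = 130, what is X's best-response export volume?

Exporter X's profit: π = q_X(322 − (q_X + q_Z)) − 19q_X.
∂π/∂q_X = 303 − 2q_X − q_Z = 0, so q_X = 151.5 − 0.5q_Z.
At q_Z = 130: q_X = 151.5 − 0.5·130 = 86.5.

86.5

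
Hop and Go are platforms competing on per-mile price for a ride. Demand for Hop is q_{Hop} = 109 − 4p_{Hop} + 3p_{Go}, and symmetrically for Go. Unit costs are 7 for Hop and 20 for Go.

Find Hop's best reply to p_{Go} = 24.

Hop's profit: π = (p_{Hop} − 7)(109 − 4p_{Hop} + 3p_{Go}).
∂π/∂p_{Hop} = 137 − 8p_{Hop} + 3p_{Go} = 0 ⇒ p_{Hop} = 17.125 + 0.375p_{Go}.
At p_{Go} = 24: p_{Hop} = 17.125 + 0.375·24 = 26.125.

26.125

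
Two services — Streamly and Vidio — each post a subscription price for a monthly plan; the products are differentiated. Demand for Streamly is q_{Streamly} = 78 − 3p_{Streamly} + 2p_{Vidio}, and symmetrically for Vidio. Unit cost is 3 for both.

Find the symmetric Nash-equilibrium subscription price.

Streamly's profit: π = (p_{Streamly} − 3)(78 − 3p_{Streamly} + 2p_{Vidio}).
∂π/∂p_{Streamly} = 87 − 6p_{Streamly} + 2p_{Vidio} = 0 ⇒ p_{Streamly} = 14.5 + (1/3)p_{Vidio}.
By symmetry p_{Vidio} = p_{Streamly}; substituting into the reaction function, (2/3)p_{Streamly} = 14.5 and p_{Streamly} = 21.75.

21.75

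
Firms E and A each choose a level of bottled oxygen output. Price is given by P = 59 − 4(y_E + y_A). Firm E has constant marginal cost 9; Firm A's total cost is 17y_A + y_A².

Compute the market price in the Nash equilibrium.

Firm E's profit: π = y_E(59 − 4(y_E + y_A)) − 9y_E.
∂π/∂y_E = 50 − 8y_E − 4y_A = 0, so y_E = 6.25 − 0.5y_A.
For A: ∂π/∂y_A = 42 − 10y_A − 4y_E = 0 ⇒ y_A = 4.2 − 0.4y_E.
Substituting the second reaction function into the first: y_E = 6.25 − 0.5(4.2 − 0.4y_E), which gives 0.8y_E = 4.15 ⇒ y_E = 5.1875.
Then y_A = 4.2 − 0.4·5.1875 = 2.125.
Equilibrium price: P = 59 − 4·7.3125 = 29.75.

29.75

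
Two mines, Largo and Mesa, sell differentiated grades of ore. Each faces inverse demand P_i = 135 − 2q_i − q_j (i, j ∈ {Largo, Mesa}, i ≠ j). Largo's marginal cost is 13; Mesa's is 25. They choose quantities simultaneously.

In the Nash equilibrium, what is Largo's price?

Mine Largo's profit: π = q_{Largo}(135 − 2q_{Largo} − q_{Mesa}) − 13q_{Largo}.
∂π/∂q_{Largo} = 122 − 4q_{Largo} − q_{Mesa} = 0 ⇒ q_{Largo} = 30.5 − 0.25q_{Mesa}.
Similarly q_{Mesa} = 27.5 − 0.25q_{Largo}.
Substituting the second reaction function into the first: q_{Largo} = 30.5 − 0.25(27.5 − 0.25q_{Largo}), which gives 0.9375q_{Largo} = 23.625 ⇒ q_{Largo} = 25.2.
Then q_{Mesa} = 27.5 − 0.25·25.2 = 21.2.
P_{Largo} = 135 − 2·25.2 − 21.2 = 63.4.

63.4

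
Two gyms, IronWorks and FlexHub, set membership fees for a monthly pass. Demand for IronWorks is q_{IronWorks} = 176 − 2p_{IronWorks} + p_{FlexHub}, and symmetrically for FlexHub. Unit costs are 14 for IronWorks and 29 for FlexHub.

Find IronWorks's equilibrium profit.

6272

IronWorks's profit: π = (p_{IronWorks} − 14)(176 − 2p_{IronWorks} + p_{FlexHub}).
∂π/∂p_{IronWorks} = 204 − 4p_{IronWorks} + p_{FlexHub} = 0 ⇒ p_{IronWorks} = 51 + 0.25p_{FlexHub}.
Similarly p_{FlexHub} = 58.5 + 0.25p_{IronWorks}.
Substituting the second reaction function into the first: p_{IronWorks} = 51 + 0.25(58.5 + 0.25p_{IronWorks}), which gives 0.9375p_{IronWorks} = 65.625 ⇒ p_{IronWorks} = 70.
Then p_{FlexHub} = 58.5 + 0.25·70 = 76.
q_{IronWorks} = 176 − 2·70 + 76 = 112.
Profit = (70 − 14)·112 = 6272.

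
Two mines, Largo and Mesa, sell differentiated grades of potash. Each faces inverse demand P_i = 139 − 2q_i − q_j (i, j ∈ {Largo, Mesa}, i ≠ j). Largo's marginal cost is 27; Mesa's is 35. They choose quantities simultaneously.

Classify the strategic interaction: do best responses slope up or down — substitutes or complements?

Mine Largo's profit: π = q_{Largo}(139 − 2q_{Largo} − q_{Mesa}) − 27q_{Largo}.
∂π/∂q_{Largo} = 112 − 4q_{Largo} − q_{Mesa} = 0 ⇒ q_{Largo} = 28 − 0.25q_{Mesa}.
The best-response slope dq_{Largo}/dq_{Mesa} = −0.25 < 0: the reaction function is downward-sloping, so the choices are strategic substitutes.

strategic substitutes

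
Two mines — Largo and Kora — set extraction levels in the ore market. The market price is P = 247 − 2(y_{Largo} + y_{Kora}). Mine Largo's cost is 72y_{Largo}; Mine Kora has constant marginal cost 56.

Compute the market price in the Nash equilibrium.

Mine Largo's profit: π = y_{Largo}(247 − 2(y_{Largo} + y_{Kora})) − 72y_{Largo}.
∂π/∂y_{Largo} = 175 − 4y_{Largo} − 2y_{Kora} = 0, so y_{Largo} = 43.75 − 0.5y_{Kora}.
By the same steps for Kora: y_{Kora} = 47.75 − 0.5y_{Largo}.
Solving the two reaction functions simultaneously: (1 − (−0.5)(−0.5))y_{Largo} = 43.75 − 0.5·47.75, so 0.75y_{Largo} = 19.875 and y_{Largo} = 26.5.
Then y_{Kora} = 47.75 − 0.5·26.5 = 34.5.
Equilibrium price: P = 247 − 2·61 = 125.

125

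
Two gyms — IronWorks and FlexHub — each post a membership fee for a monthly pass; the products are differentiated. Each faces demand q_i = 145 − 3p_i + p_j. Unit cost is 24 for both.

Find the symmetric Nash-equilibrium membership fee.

IronWorks's profit: π = (p_{IronWorks} − 24)(145 − 3p_{IronWorks} + p_{FlexHub}).
∂π/∂p_{IronWorks} = 217 − 6p_{IronWorks} + p_{FlexHub} = 0 ⇒ p_{IronWorks} = 217/6 + (1/6)p_{FlexHub}.
The game is symmetric, so in equilibrium p_{FlexHub} = p_{IronWorks}: the reaction function gives (5/6)p_{IronWorks} = 217/6, hence p_{IronWorks} = 43.4.

43.4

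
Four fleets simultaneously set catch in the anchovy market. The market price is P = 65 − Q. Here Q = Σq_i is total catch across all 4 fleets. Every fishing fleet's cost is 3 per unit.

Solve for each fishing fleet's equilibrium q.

A representative fishing fleet's profit is π_i = q_i(65 − Q) − 3q_i, with Q = q_i + Σ_{j≠i} q_j.
First-order condition: 62 − 2q_i − Σ_{j≠i} q_j = 0.
Imposing symmetry (q_j = q for all j) turns Σ_{j≠i} q_j into 3q, so 62 = 5q and q = 12.4.

12.4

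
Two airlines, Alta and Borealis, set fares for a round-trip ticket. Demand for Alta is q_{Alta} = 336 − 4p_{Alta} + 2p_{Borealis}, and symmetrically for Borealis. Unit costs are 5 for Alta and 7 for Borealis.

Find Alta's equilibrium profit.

11924.64

Alta's profit: π = (p_{Alta} − 5)(336 − 4p_{Alta} + 2p_{Borealis}).
∂π/∂p_{Alta} = 356 − 8p_{Alta} + 2p_{Borealis} = 0 ⇒ p_{Alta} = 44.5 + 0.25p_{Borealis}.
Similarly p_{Borealis} = 45.5 + 0.25p_{Alta}.
Plugging p_{Borealis} into Alta's best response: p_{Alta} = 44.5 + 0.25(45.5 + 0.25p_{Alta}) ⇒ 0.9375p_{Alta} = 55.875, so p_{Alta} = 59.6.
Then p_{Borealis} = 45.5 + 0.25·59.6 = 60.4.
q_{Alta} = 336 − 4·59.6 + 2·60.4 = 218.4.
Profit = (59.6 − 5)·218.4 = 11924.64.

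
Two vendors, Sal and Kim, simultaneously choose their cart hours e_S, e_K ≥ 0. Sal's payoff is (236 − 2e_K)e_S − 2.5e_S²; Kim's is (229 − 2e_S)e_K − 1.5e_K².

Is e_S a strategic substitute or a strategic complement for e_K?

strategic substitutes

Expanding Sal's payoff: 236e_S − 2e_Ke_S − 2.5e_S².
∂π/∂e_S = 236 − 2e_K − 5e_S = 0, so e_S = 47.2 − 0.4e_K.
The best-response slope de_S/de_K = −0.4 < 0: the reaction function is downward-sloping, so the choices are strategic substitutes.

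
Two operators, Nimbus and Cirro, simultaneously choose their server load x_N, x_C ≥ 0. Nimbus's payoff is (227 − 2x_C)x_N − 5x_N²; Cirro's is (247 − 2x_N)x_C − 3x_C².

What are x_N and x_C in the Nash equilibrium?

15.5, 36

Expanding Nimbus's payoff: 227x_N − 2x_Cx_N − 5x_N².
∂π/∂x_N = 227 − 2x_C − 10x_N = 0, so x_N = 22.7 − 0.2x_C.
Likewise for Cirro: x_C = 247/6 − (1/3)x_N.
Solving the two reaction functions simultaneously: (1 − (−0.2)(−1/3))x_N = 22.7 − 0.2·(247/6), so (14/15)x_N = 217/15 and x_N = 15.5.
Then x_C = 247/6 − (1/3)·15.5 = 36.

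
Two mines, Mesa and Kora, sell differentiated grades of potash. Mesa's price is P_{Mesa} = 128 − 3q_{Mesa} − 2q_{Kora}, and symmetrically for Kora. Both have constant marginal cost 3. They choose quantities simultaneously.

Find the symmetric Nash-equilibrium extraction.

15.625

Mine Mesa's profit: π = q_{Mesa}(128 − 3q_{Mesa} − 2q_{Kora}) − 3q_{Mesa}.
∂π/∂q_{Mesa} = 125 − 6q_{Mesa} − 2q_{Kora} = 0 ⇒ q_{Mesa} = 125/6 − (1/3)q_{Kora}.
By symmetry q_{Kora} = q_{Mesa}; substituting into the reaction function, (4/3)q_{Mesa} = 125/6 and q_{Mesa} = 15.625.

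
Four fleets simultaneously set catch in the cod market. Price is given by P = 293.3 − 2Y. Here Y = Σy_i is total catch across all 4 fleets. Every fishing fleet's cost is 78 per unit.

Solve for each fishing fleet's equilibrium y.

A representative fishing fleet's profit is π_i = y_i(293.3 − 2Y) − 78y_i, with Y = y_i + Σ_{j≠i} y_j.
First-order condition: 215.3 − 4y_i − 2Σ_{j≠i} y_j = 0.
With identical fishing fleets, set every y_j = y: then 215.3 − 4y − 6y = 0, i.e. y = 215.3/10 = 21.53.

21.53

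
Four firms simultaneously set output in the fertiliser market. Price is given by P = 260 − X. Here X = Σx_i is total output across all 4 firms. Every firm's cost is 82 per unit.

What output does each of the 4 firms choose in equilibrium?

A representative firm's profit is π_i = x_i(260 − X) − 82x_i, with X = x_i + Σ_{j≠i} x_j.
First-order condition: 178 − 2x_i − Σ_{j≠i} x_j = 0.
Imposing symmetry (x_j = x for all j) turns Σ_{j≠i} x_j into 3x, so 178 = 5x and x = 35.6.

35.6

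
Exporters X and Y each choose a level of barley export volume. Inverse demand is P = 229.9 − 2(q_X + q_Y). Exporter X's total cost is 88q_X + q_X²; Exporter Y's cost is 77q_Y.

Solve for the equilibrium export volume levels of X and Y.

13.09, 31.68

Exporter X's profit: π = q_X(229.9 − 2(q_X + q_Y)) − 88q_X − q_X².
∂π/∂q_X = 141.9 − 6q_X − 2q_Y = 0, so q_X = 23.65 − (1/3)q_Y.
For Y: ∂π/∂q_Y = 152.9 − 4q_Y − 2q_X = 0 ⇒ q_Y = 38.225 − 0.5q_X.
Plugging q_Y into X's best response: q_X = 23.65 − (1/3)(38.225 − 0.5q_X) ⇒ (5/6)q_X = 1309/120, so q_X = 13.09.
Then q_Y = 38.225 − 0.5·13.09 = 31.68.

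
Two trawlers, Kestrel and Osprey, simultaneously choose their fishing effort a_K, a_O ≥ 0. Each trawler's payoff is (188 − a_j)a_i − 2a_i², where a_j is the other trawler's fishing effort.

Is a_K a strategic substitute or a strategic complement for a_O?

strategic substitutes

Kestrel's payoff is (188 − a_O)a_K − 2a_K².
∂π/∂a_K = 188 − a_O − 4a_K = 0, so a_K = 47 − 0.25a_O.
The best-response slope da_K/da_O = −0.25 < 0: the reaction function is downward-sloping, so the choices are strategic substitutes.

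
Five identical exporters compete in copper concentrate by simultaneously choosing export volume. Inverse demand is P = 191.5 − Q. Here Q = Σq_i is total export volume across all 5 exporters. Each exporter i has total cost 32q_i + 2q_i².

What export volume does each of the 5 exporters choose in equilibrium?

A representative exporter's profit is π_i = q_i(191.5 − Q) − 32q_i − 2q_i², with Q = q_i + Σ_{j≠i} q_j.
First-order condition: 159.5 − 6q_i − Σ_{j≠i} q_j = 0.
With identical exporters, set every q_j = q: then 159.5 − 6q − 4q = 0, i.e. q = 159.5/10 = 15.95.

15.95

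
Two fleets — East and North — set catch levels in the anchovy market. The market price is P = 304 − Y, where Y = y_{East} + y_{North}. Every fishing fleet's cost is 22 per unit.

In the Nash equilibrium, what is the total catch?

188

Fishing fleet East's profit: π = y_{East}(304 − (y_{East} + y_{North})) − 22y_{East}.
∂π/∂y_{East} = 282 − 2y_{East} − y_{North} = 0, so y_{East} = 141 − 0.5y_{North}.
The game is symmetric, so in equilibrium y_{North} = y_{East}: the reaction function gives 1.5y_{East} = 141, hence y_{East} = 94.
Total catch: 94 + 94 = 188.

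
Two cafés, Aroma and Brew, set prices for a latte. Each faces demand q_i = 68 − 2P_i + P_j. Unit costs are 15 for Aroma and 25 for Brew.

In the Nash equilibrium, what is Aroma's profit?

Aroma's profit: π = (P_{Aroma} − 15)(68 − 2P_{Aroma} + P_{Brew}).
∂π/∂P_{Aroma} = 98 − 4P_{Aroma} + P_{Brew} = 0 ⇒ P_{Aroma} = 24.5 + 0.25P_{Brew}.
Similarly P_{Brew} = 29.5 + 0.25P_{Aroma}.
Plugging P_{Brew} into Aroma's best response: P_{Aroma} = 24.5 + 0.25(29.5 + 0.25P_{Aroma}) ⇒ 0.9375P_{Aroma} = 31.875, so P_{Aroma} = 34.
Then P_{Brew} = 29.5 + 0.25·34 = 38.
q_{Aroma} = 68 − 2·34 + 38 = 38.
Profit = (34 − 15)·38 = 722.

722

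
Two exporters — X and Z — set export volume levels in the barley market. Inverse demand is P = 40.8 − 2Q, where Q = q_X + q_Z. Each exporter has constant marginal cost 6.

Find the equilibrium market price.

Exporter X's profit: π = q_X(40.8 − 2(q_X + q_Z)) − 6q_X.
∂π/∂q_X = 34.8 − 4q_X − 2q_Z = 0, so q_X = 8.7 − 0.5q_Z.
The game is symmetric, so in equilibrium q_Z = q_X: the reaction function gives 1.5q_X = 8.7, hence q_X = 5.8.
Equilibrium price: P = 40.8 − 2·11.6 = 17.6.

17.6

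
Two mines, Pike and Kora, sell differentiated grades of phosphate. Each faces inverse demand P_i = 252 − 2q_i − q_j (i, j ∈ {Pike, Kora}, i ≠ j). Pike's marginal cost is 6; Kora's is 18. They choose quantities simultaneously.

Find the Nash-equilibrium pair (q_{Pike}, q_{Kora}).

50, 46

Mine Pike's profit: π = q_{Pike}(252 − 2q_{Pike} − q_{Kora}) − 6q_{Pike}.
∂π/∂q_{Pike} = 246 − 4q_{Pike} − q_{Kora} = 0 ⇒ q_{Pike} = 61.5 − 0.25q_{Kora}.
Similarly q_{Kora} = 58.5 − 0.25q_{Pike}.
Solving the two reaction functions simultaneously: (1 − (−0.25)(−0.25))q_{Pike} = 61.5 − 0.25·58.5, so 0.9375q_{Pike} = 46.875 and q_{Pike} = 50.
Then q_{Kora} = 58.5 − 0.25·50 = 46.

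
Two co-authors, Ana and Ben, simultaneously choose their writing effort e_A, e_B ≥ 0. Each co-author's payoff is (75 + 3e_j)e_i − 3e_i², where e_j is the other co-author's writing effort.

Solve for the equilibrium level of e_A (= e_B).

Ana's payoff is (75 + 3e_B)e_A − 3e_A².
∂π/∂e_A = 75 + 3e_B − 6e_A = 0, so e_A = 12.5 + 0.5e_B.
The game is symmetric, so in equilibrium e_B = e_A: the reaction function gives 0.5e_A = 12.5, hence e_A = 25.

25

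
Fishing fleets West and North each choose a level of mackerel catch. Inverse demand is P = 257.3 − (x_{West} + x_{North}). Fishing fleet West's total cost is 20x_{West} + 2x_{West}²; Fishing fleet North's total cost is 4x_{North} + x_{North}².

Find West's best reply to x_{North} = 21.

Fishing fleet West's profit: π = x_{West}(257.3 − (x_{West} + x_{North})) − 20x_{West} − 2x_{West}².
∂π/∂x_{West} = 237.3 − 6x_{West} − x_{North} = 0, so x_{West} = 39.55 − (1/6)x_{North}.
At x_{North} = 21: x_{West} = 39.55 − (1/6)·21 = 36.05.

36.05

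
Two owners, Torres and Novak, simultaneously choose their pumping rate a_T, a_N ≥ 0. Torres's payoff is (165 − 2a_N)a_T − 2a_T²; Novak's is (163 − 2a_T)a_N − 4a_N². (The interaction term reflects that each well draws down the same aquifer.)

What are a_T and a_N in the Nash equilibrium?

35.5, 11.5

Expanding Torres's payoff: 165a_T − 2a_Na_T − 2a_T².
∂π/∂a_T = 165 − 2a_N − 4a_T = 0, so a_T = 41.25 − 0.5a_N.
Likewise for Novak: a_N = 20.375 − 0.25a_T.
Plugging a_N into Torres's best response: a_T = 41.25 − 0.5(20.375 − 0.25a_T) ⇒ 0.875a_T = 31.0625, so a_T = 35.5.
Then a_N = 20.375 − 0.25·35.5 = 11.5.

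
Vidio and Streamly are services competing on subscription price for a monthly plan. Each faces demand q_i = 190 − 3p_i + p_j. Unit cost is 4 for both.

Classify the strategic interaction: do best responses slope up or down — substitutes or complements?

strategic complements

Vidio's profit: π = (p_{Vidio} − 4)(190 − 3p_{Vidio} + p_{Streamly}).
∂π/∂p_{Vidio} = 202 − 6p_{Vidio} + p_{Streamly} = 0 ⇒ p_{Vidio} = 101/3 + (1/6)p_{Streamly}.
The best-response slope dp_{Vidio}/dp_{Streamly} = 1/6 > 0: the reaction function is upward-sloping, so the choices are strategic complements.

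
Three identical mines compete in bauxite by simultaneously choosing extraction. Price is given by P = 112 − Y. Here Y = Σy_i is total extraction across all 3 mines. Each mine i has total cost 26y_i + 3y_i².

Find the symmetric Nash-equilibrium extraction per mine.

A representative mine's profit is π_i = y_i(112 − Y) − 26y_i − 3y_i², with Y = y_i + Σ_{j≠i} y_j.
First-order condition: 86 − 8y_i − Σ_{j≠i} y_j = 0.
In a symmetric equilibrium every mine chooses the same y, so Σ_{j≠i} y_j = 2y. The condition becomes 86 − 10y = 0, giving y = 86/10 = 8.6.

8.6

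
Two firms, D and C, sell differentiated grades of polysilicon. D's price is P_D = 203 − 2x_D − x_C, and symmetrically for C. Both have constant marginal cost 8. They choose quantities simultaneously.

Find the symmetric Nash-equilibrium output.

39

Firm D's profit: π = x_D(203 − 2x_D − x_C) − 8x_D.
∂π/∂x_D = 195 − 4x_D − x_C = 0 ⇒ x_D = 48.75 − 0.25x_C.
By symmetry x_C = x_D; substituting into the reaction function, 1.25x_D = 48.75 and x_D = 39.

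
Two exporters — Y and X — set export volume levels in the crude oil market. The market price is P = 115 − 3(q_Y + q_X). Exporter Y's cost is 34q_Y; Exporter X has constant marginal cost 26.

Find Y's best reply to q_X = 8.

Exporter Y's profit: π = q_Y(115 − 3(q_Y + q_X)) − 34q_Y.
∂π/∂q_Y = 81 − 6q_Y − 3q_X = 0, so q_Y = 13.5 − 0.5q_X.
At q_X = 8: q_Y = 13.5 − 0.5·8 = 9.5.

9.5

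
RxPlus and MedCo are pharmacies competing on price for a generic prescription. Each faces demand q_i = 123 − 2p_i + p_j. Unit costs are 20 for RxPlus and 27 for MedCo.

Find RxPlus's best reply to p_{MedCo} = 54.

54.25

RxPlus's profit: π = (p_{RxPlus} − 20)(123 − 2p_{RxPlus} + p_{MedCo}).
∂π/∂p_{RxPlus} = 163 − 4p_{RxPlus} + p_{MedCo} = 0 ⇒ p_{RxPlus} = 40.75 + 0.25p_{MedCo}.
At p_{MedCo} = 54: p_{RxPlus} = 40.75 + 0.25·54 = 54.25.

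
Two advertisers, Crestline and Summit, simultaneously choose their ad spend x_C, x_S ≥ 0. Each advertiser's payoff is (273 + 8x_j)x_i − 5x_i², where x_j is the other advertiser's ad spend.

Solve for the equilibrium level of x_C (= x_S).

Crestline's payoff is (273 + 8x_S)x_C − 5x_C².
∂π/∂x_C = 273 + 8x_S − 10x_C = 0, so x_C = 27.3 + 0.8x_S.
By symmetry x_S = x_C; substituting into the reaction function, 0.2x_C = 27.3 and x_C = 136.5.

136.5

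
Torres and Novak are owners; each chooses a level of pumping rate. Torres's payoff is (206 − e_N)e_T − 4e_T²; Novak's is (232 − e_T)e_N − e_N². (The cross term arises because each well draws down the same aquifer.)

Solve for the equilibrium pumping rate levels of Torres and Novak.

Expanding Torres's payoff: 206e_T − e_Ne_T − 4e_T².
∂π/∂e_T = 206 − e_N − 8e_T = 0, so e_T = 25.75 − 0.125e_N.
Likewise for Novak: e_N = 116 − 0.5e_T.
Solving the two reaction functions simultaneously: (1 − (−0.125)(−0.5))e_T = 25.75 − 0.125·116, so 0.9375e_T = 11.25 and e_T = 12.
Then e_N = 116 − 0.5·12 = 110.

12, 110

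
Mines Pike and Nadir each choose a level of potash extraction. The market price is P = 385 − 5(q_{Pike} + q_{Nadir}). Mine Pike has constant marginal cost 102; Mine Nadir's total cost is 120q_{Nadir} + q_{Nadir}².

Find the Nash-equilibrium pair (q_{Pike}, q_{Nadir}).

Mine Pike's profit: π = q_{Pike}(385 − 5(q_{Pike} + q_{Nadir})) − 102q_{Pike}.
∂π/∂q_{Pike} = 283 − 10q_{Pike} − 5q_{Nadir} = 0, so q_{Pike} = 28.3 − 0.5q_{Nadir}.
For Nadir: ∂π/∂q_{Nadir} = 265 − 12q_{Nadir} − 5q_{Pike} = 0 ⇒ q_{Nadir} = 265/12 − (5/12)q_{Pike}.
Plugging q_{Nadir} into Pike's best response: q_{Pike} = 28.3 − 0.5(265/12 − (5/12)q_{Pike}) ⇒ (19/24)q_{Pike} = 2071/120, so q_{Pike} = 21.8.
Then q_{Nadir} = 265/12 − (5/12)·21.8 = 13.

21.8, 13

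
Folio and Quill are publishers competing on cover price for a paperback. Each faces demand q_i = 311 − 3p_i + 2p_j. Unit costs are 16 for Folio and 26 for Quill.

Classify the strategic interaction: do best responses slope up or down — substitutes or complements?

Folio's profit: π = (p_{Folio} − 16)(311 − 3p_{Folio} + 2p_{Quill}).
∂π/∂p_{Folio} = 359 − 6p_{Folio} + 2p_{Quill} = 0 ⇒ p_{Folio} = 359/6 + (1/3)p_{Quill}.
The best-response slope dp_{Folio}/dp_{Quill} = 1/3 > 0: the reaction function is upward-sloping, so the choices are strategic complements.

strategic complements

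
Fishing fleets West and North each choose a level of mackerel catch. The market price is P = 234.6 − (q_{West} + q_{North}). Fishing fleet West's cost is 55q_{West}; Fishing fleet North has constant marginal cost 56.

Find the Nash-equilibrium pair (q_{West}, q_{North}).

Fishing fleet West's profit: π = q_{West}(234.6 − (q_{West} + q_{North})) − 55q_{West}.
∂π/∂q_{West} = 179.6 − 2q_{West} − q_{North} = 0, so q_{West} = 89.8 − 0.5q_{North}.
By the same steps for North: q_{North} = 89.3 − 0.5q_{West}.
Substituting the second reaction function into the first: q_{West} = 89.8 − 0.5(89.3 − 0.5q_{West}), which gives 0.75q_{West} = 45.15 ⇒ q_{West} = 60.2.
Then q_{North} = 89.3 − 0.5·60.2 = 59.2.

60.2, 59.2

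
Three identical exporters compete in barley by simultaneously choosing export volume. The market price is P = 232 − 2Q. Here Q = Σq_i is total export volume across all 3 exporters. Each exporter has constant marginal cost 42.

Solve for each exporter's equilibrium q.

23.75

A representative exporter's profit is π_i = q_i(232 − 2Q) − 42q_i, with Q = q_i + Σ_{j≠i} q_j.
First-order condition: 190 − 4q_i − 2Σ_{j≠i} q_j = 0.
With identical exporters, set every q_j = q: then 190 − 4q − 4q = 0, i.e. q = 190/8 = 23.75.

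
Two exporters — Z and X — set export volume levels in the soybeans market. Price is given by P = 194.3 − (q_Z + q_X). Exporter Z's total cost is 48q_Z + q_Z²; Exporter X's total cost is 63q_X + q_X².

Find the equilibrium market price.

Exporter Z's profit: π = q_Z(194.3 − (q_Z + q_X)) − 48q_Z − q_Z².
∂π/∂q_Z = 146.3 − 4q_Z − q_X = 0, so q_Z = 36.575 − 0.25q_X.
By the same steps for X: q_X = 32.825 − 0.25q_Z.
Substituting the second reaction function into the first: q_Z = 36.575 − 0.25(32.825 − 0.25q_Z), which gives 0.9375q_Z = 4539/160 ⇒ q_Z = 30.26.
Then q_X = 32.825 − 0.25·30.26 = 25.26.
Equilibrium price: P = 194.3 − 55.52 = 138.78.

138.78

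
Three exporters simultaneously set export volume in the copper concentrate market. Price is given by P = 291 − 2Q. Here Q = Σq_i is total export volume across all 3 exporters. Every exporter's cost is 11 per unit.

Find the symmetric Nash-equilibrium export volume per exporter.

A representative exporter's profit is π_i = q_i(291 − 2Q) − 11q_i, with Q = q_i + Σ_{j≠i} q_j.
First-order condition: 280 − 4q_i − 2Σ_{j≠i} q_j = 0.
With identical exporters, set every q_j = q: then 280 − 4q − 4q = 0, i.e. q = 280/8 = 35.

35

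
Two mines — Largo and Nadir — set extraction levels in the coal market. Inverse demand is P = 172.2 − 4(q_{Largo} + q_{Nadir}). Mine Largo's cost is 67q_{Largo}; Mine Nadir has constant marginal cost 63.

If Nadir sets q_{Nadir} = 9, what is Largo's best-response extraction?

8.65

Mine Largo's profit: π = q_{Largo}(172.2 − 4(q_{Largo} + q_{Nadir})) − 67q_{Largo}.
∂π/∂q_{Largo} = 105.2 − 8q_{Largo} − 4q_{Nadir} = 0, so q_{Largo} = 13.15 − 0.5q_{Nadir}.
At q_{Nadir} = 9: q_{Largo} = 13.15 − 0.5·9 = 8.65.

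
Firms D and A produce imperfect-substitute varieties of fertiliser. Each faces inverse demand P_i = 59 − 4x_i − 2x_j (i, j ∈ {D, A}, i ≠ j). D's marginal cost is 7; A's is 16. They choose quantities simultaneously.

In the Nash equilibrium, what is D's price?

29

Firm D's profit: π = x_D(59 − 4x_D − 2x_A) − 7x_D.
∂π/∂x_D = 52 − 8x_D − 2x_A = 0 ⇒ x_D = 6.5 − 0.25x_A.
Similarly x_A = 5.375 − 0.25x_D.
Solving the two reaction functions simultaneously: (1 − (−0.25)(−0.25))x_D = 6.5 − 0.25·5.375, so 0.9375x_D = 165/32 and x_D = 5.5.
Then x_A = 5.375 − 0.25·5.5 = 4.
P_D = 59 − 4·5.5 − 2·4 = 29.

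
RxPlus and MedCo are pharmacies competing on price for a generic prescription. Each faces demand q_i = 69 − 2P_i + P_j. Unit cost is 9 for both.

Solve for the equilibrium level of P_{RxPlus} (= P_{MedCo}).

RxPlus's profit: π = (P_{RxPlus} − 9)(69 − 2P_{RxPlus} + P_{MedCo}).
∂π/∂P_{RxPlus} = 87 − 4P_{RxPlus} + P_{MedCo} = 0 ⇒ P_{RxPlus} = 21.75 + 0.25P_{MedCo}.
By symmetry P_{MedCo} = P_{RxPlus}; substituting into the reaction function, 0.75P_{RxPlus} = 21.75 and P_{RxPlus} = 29.

29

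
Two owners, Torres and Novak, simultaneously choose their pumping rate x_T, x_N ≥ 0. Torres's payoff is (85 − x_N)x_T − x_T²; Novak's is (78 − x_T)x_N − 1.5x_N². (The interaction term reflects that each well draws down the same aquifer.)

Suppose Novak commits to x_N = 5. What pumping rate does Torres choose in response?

Expanding Torres's payoff: 85x_T − x_Nx_T − x_T².
∂π/∂x_T = 85 − x_N − 2x_T = 0, so x_T = 42.5 − 0.5x_N.
At x_N = 5: x_T = 42.5 − 0.5·5 = 40.

40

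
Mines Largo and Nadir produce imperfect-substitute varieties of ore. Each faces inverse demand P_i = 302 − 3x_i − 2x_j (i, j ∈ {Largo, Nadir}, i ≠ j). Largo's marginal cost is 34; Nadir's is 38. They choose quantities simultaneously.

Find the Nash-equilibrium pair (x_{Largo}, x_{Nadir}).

33.75, 32.75

Mine Largo's profit: π = x_{Largo}(302 − 3x_{Largo} − 2x_{Nadir}) − 34x_{Largo}.
∂π/∂x_{Largo} = 268 − 6x_{Largo} − 2x_{Nadir} = 0 ⇒ x_{Largo} = 134/3 − (1/3)x_{Nadir}.
Similarly x_{Nadir} = 44 − (1/3)x_{Largo}.
Substituting the second reaction function into the first: x_{Largo} = 134/3 − (1/3)(44 − (1/3)x_{Largo}), which gives (8/9)x_{Largo} = 30 ⇒ x_{Largo} = 33.75.
Then x_{Nadir} = 44 − (1/3)·33.75 = 32.75.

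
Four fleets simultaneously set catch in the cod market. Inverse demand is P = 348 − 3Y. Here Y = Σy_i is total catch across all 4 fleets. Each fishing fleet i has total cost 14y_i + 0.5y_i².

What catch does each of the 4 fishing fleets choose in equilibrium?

20.875

A representative fishing fleet's profit is π_i = y_i(348 − 3Y) − 14y_i − 0.5y_i², with Y = y_i + Σ_{j≠i} y_j.
First-order condition: 334 − 7y_i − 3Σ_{j≠i} y_j = 0.
With identical fishing fleets, set every y_j = y: then 334 − 7y − 9y = 0, i.e. y = 334/16 = 20.875.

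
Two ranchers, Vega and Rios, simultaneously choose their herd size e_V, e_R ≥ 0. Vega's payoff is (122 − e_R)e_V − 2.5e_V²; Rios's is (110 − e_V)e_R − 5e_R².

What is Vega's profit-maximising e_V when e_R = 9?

22.6

Expanding Vega's payoff: 122e_V − e_Re_V − 2.5e_V².
∂π/∂e_V = 122 − e_R − 5e_V = 0, so e_V = 24.4 − 0.2e_R.
At e_R = 9: e_V = 24.4 − 0.2·9 = 22.6.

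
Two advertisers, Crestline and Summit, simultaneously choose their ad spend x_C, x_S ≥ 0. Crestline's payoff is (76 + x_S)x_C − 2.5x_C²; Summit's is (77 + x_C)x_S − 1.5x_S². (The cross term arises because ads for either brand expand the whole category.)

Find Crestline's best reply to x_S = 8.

16.8

Expanding Crestline's payoff: 76x_C + x_Sx_C − 2.5x_C².
∂π/∂x_C = 76 + x_S − 5x_C = 0, so x_C = 15.2 + 0.2x_S.
At x_S = 8: x_C = 15.2 + 0.2·8 = 16.8.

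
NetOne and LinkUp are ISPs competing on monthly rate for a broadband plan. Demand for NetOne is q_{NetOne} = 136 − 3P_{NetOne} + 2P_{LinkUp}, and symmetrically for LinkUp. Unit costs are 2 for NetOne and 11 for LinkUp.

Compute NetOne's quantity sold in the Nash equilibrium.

NetOne's profit: π = (P_{NetOne} − 2)(136 − 3P_{NetOne} + 2P_{LinkUp}).
∂π/∂P_{NetOne} = 142 − 6P_{NetOne} + 2P_{LinkUp} = 0 ⇒ P_{NetOne} = 71/3 + (1/3)P_{LinkUp}.
Similarly P_{LinkUp} = 169/6 + (1/3)P_{NetOne}.
Substituting the second reaction function into the first: P_{NetOne} = 71/3 + (1/3)(169/6 + (1/3)P_{NetOne}), which gives (8/9)P_{NetOne} = 595/18 ⇒ P_{NetOne} = 37.1875.
Then P_{LinkUp} = 169/6 + (1/3)·37.1875 = 40.5625.
q_{NetOne} = 136 − 3·37.1875 + 2·40.5625 = 105.5625.

105.5625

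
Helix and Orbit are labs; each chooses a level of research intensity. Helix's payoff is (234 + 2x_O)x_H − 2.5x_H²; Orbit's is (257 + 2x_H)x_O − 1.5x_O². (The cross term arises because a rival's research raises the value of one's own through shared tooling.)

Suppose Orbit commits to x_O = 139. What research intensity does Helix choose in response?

Expanding Helix's payoff: 234x_H + 2x_Ox_H − 2.5x_H².
∂π/∂x_H = 234 + 2x_O − 5x_H = 0, so x_H = 46.8 + 0.4x_O.
At x_O = 139: x_H = 46.8 + 0.4·139 = 102.4.

102.4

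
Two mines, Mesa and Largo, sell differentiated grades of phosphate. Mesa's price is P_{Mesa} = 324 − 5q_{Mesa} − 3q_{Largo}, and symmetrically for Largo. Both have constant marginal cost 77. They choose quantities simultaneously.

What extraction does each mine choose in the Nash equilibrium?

Mine Mesa's profit: π = q_{Mesa}(324 − 5q_{Mesa} − 3q_{Largo}) − 77q_{Mesa}.
∂π/∂q_{Mesa} = 247 − 10q_{Mesa} − 3q_{Largo} = 0 ⇒ q_{Mesa} = 24.7 − 0.3q_{Largo}.
The game is symmetric, so in equilibrium q_{Largo} = q_{Mesa}: the reaction function gives 1.3q_{Mesa} = 24.7, hence q_{Mesa} = 19.

19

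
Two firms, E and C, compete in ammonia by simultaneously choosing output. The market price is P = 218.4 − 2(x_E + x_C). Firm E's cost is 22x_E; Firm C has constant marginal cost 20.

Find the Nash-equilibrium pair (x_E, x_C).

Firm E's profit: π = x_E(218.4 − 2(x_E + x_C)) − 22x_E.
∂π/∂x_E = 196.4 − 4x_E − 2x_C = 0, so x_E = 49.1 − 0.5x_C.
By the same steps for C: x_C = 49.6 − 0.5x_E.
Plugging x_C into E's best response: x_E = 49.1 − 0.5(49.6 − 0.5x_E) ⇒ 0.75x_E = 24.3, so x_E = 32.4.
Then x_C = 49.6 − 0.5·32.4 = 33.4.

32.4, 33.4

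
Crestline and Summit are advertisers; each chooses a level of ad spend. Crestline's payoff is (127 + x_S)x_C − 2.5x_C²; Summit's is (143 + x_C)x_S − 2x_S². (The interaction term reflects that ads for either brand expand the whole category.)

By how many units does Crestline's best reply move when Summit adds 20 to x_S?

4

Expanding Crestline's payoff: 127x_C + x_Sx_C − 2.5x_C².
∂π/∂x_C = 127 + x_S − 5x_C = 0, so x_C = 25.4 + 0.2x_S.
The reaction-function slope is 0.2, so a 20-unit rise in x_S moves x_C by 0.2 × 20 = 4. Crestline's best response rises — the actions are strategic complements.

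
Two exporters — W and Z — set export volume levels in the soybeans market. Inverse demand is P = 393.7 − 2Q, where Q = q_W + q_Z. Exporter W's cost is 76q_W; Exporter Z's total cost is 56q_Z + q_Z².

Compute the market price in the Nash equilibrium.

199.08

Exporter W's profit: π = q_W(393.7 − 2(q_W + q_Z)) − 76q_W.
∂π/∂q_W = 317.7 − 4q_W − 2q_Z = 0, so q_W = 79.425 − 0.5q_Z.
For Z: ∂π/∂q_Z = 337.7 − 6q_Z − 2q_W = 0 ⇒ q_Z = 3377/60 − (1/3)q_W.
Solving the two reaction functions simultaneously: (1 − (−0.5)(−1/3))q_W = 79.425 − 0.5·(3377/60), so (5/6)q_W = 3077/60 and q_W = 61.54.
Then q_Z = 3377/60 − (1/3)·61.54 = 35.77.
Equilibrium price: P = 393.7 − 2·97.31 = 199.08.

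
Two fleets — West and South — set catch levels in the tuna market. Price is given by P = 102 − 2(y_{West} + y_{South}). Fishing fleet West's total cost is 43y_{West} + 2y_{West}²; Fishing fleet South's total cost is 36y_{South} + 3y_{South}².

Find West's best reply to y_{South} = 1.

7.125

Fishing fleet West's profit: π = y_{West}(102 − 2(y_{West} + y_{South})) − 43y_{West} − 2y_{West}².
∂π/∂y_{West} = 59 − 8y_{West} − 2y_{South} = 0, so y_{West} = 7.375 − 0.25y_{South}.
At y_{South} = 1: y_{West} = 7.375 − 0.25·1 = 7.125.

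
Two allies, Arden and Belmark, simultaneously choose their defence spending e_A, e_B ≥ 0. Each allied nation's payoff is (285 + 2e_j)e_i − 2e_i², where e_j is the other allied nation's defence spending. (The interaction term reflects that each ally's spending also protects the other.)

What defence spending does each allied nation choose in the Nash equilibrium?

142.5

Arden's payoff is (285 + 2e_B)e_A − 2e_A².
∂π/∂e_A = 285 + 2e_B − 4e_A = 0, so e_A = 71.25 + 0.5e_B.
By symmetry e_B = e_A; substituting into the reaction function, 0.5e_A = 71.25 and e_A = 142.5.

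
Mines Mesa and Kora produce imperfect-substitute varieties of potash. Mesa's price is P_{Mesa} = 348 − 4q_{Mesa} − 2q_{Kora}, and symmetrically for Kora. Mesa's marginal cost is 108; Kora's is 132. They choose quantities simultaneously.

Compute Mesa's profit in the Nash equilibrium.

Mine Mesa's profit: π = q_{Mesa}(348 − 4q_{Mesa} − 2q_{Kora}) − 108q_{Mesa}.
∂π/∂q_{Mesa} = 240 − 8q_{Mesa} − 2q_{Kora} = 0 ⇒ q_{Mesa} = 30 − 0.25q_{Kora}.
Similarly q_{Kora} = 27 − 0.25q_{Mesa}.
Substituting the second reaction function into the first: q_{Mesa} = 30 − 0.25(27 − 0.25q_{Mesa}), which gives 0.9375q_{Mesa} = 23.25 ⇒ q_{Mesa} = 24.8.
Then q_{Kora} = 27 − 0.25·24.8 = 20.8.
P_{Mesa} = 348 − 4·24.8 − 2·20.8 = 207.2.
Profit = (207.2 − 108)·24.8 = 2460.16.

2460.16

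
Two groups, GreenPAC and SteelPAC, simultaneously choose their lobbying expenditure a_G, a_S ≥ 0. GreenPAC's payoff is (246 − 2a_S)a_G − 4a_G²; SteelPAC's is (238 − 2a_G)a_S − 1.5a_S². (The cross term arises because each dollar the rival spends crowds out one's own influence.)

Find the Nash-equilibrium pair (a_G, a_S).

Expanding GreenPAC's payoff: 246a_G − 2a_Sa_G − 4a_G².
∂π/∂a_G = 246 − 2a_S − 8a_G = 0, so a_G = 30.75 − 0.25a_S.
Likewise for SteelPAC: a_S = 238/3 − (2/3)a_G.
Solving the two reaction functions simultaneously: (1 − (−0.25)(−2/3))a_G = 30.75 − 0.25·(238/3), so (5/6)a_G = 131/12 and a_G = 13.1.
Then a_S = 238/3 − (2/3)·13.1 = 70.6.

13.1, 70.6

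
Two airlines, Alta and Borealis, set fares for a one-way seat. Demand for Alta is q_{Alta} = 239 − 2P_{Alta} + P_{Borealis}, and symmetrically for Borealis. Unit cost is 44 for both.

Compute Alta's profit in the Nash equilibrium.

8450

Alta's profit: π = (P_{Alta} − 44)(239 − 2P_{Alta} + P_{Borealis}).
∂π/∂P_{Alta} = 327 − 4P_{Alta} + P_{Borealis} = 0 ⇒ P_{Alta} = 81.75 + 0.25P_{Borealis}.
The game is symmetric, so in equilibrium P_{Borealis} = P_{Alta}: the reaction function gives 0.75P_{Alta} = 81.75, hence P_{Alta} = 109.
q_{Alta} = 239 − 2·109 + 109 = 130.
Profit = (109 − 44)·130 = 8450.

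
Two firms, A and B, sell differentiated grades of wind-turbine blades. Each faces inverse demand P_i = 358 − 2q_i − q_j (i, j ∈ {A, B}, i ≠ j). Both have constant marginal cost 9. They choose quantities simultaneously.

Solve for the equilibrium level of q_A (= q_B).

69.8

Firm A's profit: π = q_A(358 − 2q_A − q_B) − 9q_A.
∂π/∂q_A = 349 − 4q_A − q_B = 0 ⇒ q_A = 87.25 − 0.25q_B.
By symmetry q_B = q_A; substituting into the reaction function, 1.25q_A = 87.25 and q_A = 69.8.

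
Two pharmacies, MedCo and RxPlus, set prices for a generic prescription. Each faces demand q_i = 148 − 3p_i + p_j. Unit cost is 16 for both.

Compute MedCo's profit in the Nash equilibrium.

1614.72

MedCo's profit: π = (p_{MedCo} − 16)(148 − 3p_{MedCo} + p_{RxPlus}).
∂π/∂p_{MedCo} = 196 − 6p_{MedCo} + p_{RxPlus} = 0 ⇒ p_{MedCo} = 98/3 + (1/6)p_{RxPlus}.
The game is symmetric, so in equilibrium p_{RxPlus} = p_{MedCo}: the reaction function gives (5/6)p_{MedCo} = 98/3, hence p_{MedCo} = 39.2.
q_{MedCo} = 148 − 3·39.2 + 39.2 = 69.6.
Profit = (39.2 − 16)·69.6 = 1614.72.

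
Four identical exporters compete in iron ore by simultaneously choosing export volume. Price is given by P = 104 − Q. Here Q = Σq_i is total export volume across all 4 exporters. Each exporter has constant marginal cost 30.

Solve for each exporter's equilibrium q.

14.8

A representative exporter's profit is π_i = q_i(104 − Q) − 30q_i, with Q = q_i + Σ_{j≠i} q_j.
First-order condition: 74 − 2q_i − Σ_{j≠i} q_j = 0.
With identical exporters, set every q_j = q: then 74 − 2q − 3q = 0, i.e. q = 74/5 = 14.8.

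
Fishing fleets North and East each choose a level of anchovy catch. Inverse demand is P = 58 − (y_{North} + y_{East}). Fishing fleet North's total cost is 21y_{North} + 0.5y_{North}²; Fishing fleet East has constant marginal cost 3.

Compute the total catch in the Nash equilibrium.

29.4

Fishing fleet North's profit: π = y_{North}(58 − (y_{North} + y_{East})) − 21y_{North} − 0.5y_{North}².
∂π/∂y_{North} = 37 − 3y_{North} − y_{East} = 0, so y_{North} = 37/3 − (1/3)y_{East}.
For East: ∂π/∂y_{East} = 55 − 2y_{East} − y_{North} = 0 ⇒ y_{East} = 27.5 − 0.5y_{North}.
Substituting the second reaction function into the first: y_{North} = 37/3 − (1/3)(27.5 − 0.5y_{North}), which gives (5/6)y_{North} = 19/6 ⇒ y_{North} = 3.8.
Then y_{East} = 27.5 − 0.5·3.8 = 25.6.
Total catch: 3.8 + 25.6 = 29.4.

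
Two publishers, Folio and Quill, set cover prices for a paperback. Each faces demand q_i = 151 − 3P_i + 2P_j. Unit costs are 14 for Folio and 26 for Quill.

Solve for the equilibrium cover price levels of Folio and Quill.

Folio's profit: π = (P_{Folio} − 14)(151 − 3P_{Folio} + 2P_{Quill}).
∂π/∂P_{Folio} = 193 − 6P_{Folio} + 2P_{Quill} = 0 ⇒ P_{Folio} = 193/6 + (1/3)P_{Quill}.
Similarly P_{Quill} = 229/6 + (1/3)P_{Folio}.
Solving the two reaction functions simultaneously: (1 − (1/3)(1/3))P_{Folio} = 193/6 + (1/3)·(229/6), so (8/9)P_{Folio} = 404/9 and P_{Folio} = 50.5.
Then P_{Quill} = 229/6 + (1/3)·50.5 = 55.

50.5, 55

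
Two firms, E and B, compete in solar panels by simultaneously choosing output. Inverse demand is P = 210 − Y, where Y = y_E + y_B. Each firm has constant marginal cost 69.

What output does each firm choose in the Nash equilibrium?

Firm E's profit: π = y_E(210 − (y_E + y_B)) − 69y_E.
∂π/∂y_E = 141 − 2y_E − y_B = 0, so y_E = 70.5 − 0.5y_B.
By symmetry y_B = y_E; substituting into the reaction function, 1.5y_E = 70.5 and y_E = 47.

47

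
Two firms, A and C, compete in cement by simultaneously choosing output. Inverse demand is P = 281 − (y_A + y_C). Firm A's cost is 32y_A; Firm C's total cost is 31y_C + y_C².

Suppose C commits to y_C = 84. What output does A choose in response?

Firm A's profit: π = y_A(281 − (y_A + y_C)) − 32y_A.
∂π/∂y_A = 249 − 2y_A − y_C = 0, so y_A = 124.5 − 0.5y_C.
At y_C = 84: y_A = 124.5 − 0.5·84 = 82.5.

82.5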